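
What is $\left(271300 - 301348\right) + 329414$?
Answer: $299366$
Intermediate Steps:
$\left(271300 - 301348\right) + 329414 = -30048 + 329414 = 299366$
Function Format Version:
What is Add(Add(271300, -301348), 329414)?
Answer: 299366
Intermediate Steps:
Add(Add(271300, -301348), 329414) = Add(-30048, 329414) = 299366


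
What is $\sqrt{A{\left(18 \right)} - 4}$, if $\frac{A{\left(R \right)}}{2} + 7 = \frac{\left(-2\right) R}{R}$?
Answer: $i \sqrt{22} \approx 4.6904 i$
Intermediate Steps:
$A{\left(R \right)} = -18$ ($A{\left(R \right)} = -14 + 2 \frac{\left(-2\right) R}{R} = -14 + 2 \left(-2\right) = -14 - 4 = -18$)
$\sqrt{A{\left(18 \right)} - 4} = \sqrt{-18 - 4} = \sqrt{-22} = i \sqrt{22}$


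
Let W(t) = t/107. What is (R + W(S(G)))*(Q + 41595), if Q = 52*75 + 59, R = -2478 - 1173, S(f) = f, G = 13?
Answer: -17795396776/107 ≈ -1.6631e+8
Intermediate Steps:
W(t) = t/107 (W(t) = t*(1/107) = t/107)
R = -3651
Q = 3959 (Q = 3900 + 59 = 3959)
(R + W(S(G)))*(Q + 41595) = (-3651 + (1/107)*13)*(3959 + 41595) = (-3651 + 13/107)*45554 = -390644/107*45554 = -17795396776/107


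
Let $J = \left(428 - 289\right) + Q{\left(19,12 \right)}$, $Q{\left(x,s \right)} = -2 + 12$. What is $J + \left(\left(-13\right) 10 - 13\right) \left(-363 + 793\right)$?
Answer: $-61341$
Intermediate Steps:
$Q{\left(x,s \right)} = 10$
$J = 149$ ($J = \left(428 - 289\right) + 10 = 139 + 10 = 149$)
$J + \left(\left(-13\right) 10 - 13\right) \left(-363 + 793\right) = 149 + \left(\left(-13\right) 10 - 13\right) \left(-363 + 793\right) = 149 + \left(-130 - 13\right) 430 = 149 - 61490 = -61341$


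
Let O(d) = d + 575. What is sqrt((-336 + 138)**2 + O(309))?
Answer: 2*sqrt(10022) ≈ 200.22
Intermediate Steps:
O(d) = 575 + d
sqrt((-336 + 138)**2 + O(309)) = sqrt((-336 + 138)**2 + (575 + 309)) = sqrt((-198)**2 + 884) = sqrt(39204 + 884) = sqrt(40088) = 2*sqrt(10022)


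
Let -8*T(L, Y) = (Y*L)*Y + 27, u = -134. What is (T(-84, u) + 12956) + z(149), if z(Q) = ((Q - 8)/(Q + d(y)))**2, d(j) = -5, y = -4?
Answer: 464236609/2304 ≈ 2.0149e+5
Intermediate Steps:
T(L, Y) = -27/8 - L*Y**2/8 (T(L, Y) = -((Y*L)*Y + 27)/8 = -((L*Y)*Y + 27)/8 = -(L*Y**2 + 27)/8 = -(27 + L*Y**2)/8 = -27/8 - L*Y**2/8)
z(Q) = (-8 + Q)**2/(-5 + Q)**2 (z(Q) = ((Q - 8)/(Q - 5))**2 = ((-8 + Q)/(-5 + Q))**2 = (-8 + Q)**2/(-5 + Q)**2)
(T(-84, u) + 12956) + z(149) = ((-27/8 - 1/8*(-84)*(-134)**2) + 12956) + (-8 + 149)**2/(-5 + 149)**2 = ((-27/8 - 1/8*(-84)*17956) + 12956) + 141**2/144**2 = ((-27/8 + 188538) + 12956) + 19881*(1/20736) = (1508277/8 + 12956) + 2209/2304 = 1611925/8 + 2209/2304 = 464236609/2304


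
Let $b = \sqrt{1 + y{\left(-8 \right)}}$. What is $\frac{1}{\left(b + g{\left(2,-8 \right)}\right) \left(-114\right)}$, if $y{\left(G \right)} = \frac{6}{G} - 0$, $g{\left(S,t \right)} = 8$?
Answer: $- \frac{1}{969} \approx -0.001032$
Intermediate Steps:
$y{\left(G \right)} = \frac{6}{G}$ ($y{\left(G \right)} = \frac{6}{G} + 0 = \frac{6}{G}$)
$b = \frac{1}{2}$ ($b = \sqrt{1 + \frac{6}{-8}} = \sqrt{1 + 6 \left(- \frac{1}{8}\right)} = \sqrt{1 - \frac{3}{4}} = \sqrt{\frac{1}{4}} = \frac{1}{2} \approx 0.5$)
$\frac{1}{\left(b + g{\left(2,-8 \right)}\right) \left(-114\right)} = \frac{1}{\left(\frac{1}{2} + 8\right) \left(-114\right)} = \frac{1}{\frac{17}{2} \left(-114\right)} = \frac{1}{-969} = - \frac{1}{969}$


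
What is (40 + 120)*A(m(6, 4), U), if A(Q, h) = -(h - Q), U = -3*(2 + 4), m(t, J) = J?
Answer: 3520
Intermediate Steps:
U = -18 (U = -3*6 = -18)
A(Q, h) = Q - h
(40 + 120)*A(m(6, 4), U) = (40 + 120)*(4 - 1*(-18)) = 160*(4 + 18) = 160*22 = 3520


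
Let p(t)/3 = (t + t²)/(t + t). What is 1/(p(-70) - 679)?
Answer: -2/1565 ≈ -0.0012780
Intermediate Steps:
p(t) = 3*(t + t²)/(2*t) (p(t) = 3*((t + t²)/(t + t)) = 3*((t + t²)/((2*t))) = 3*((t + t²)*(1/(2*t))) = 3*((t + t²)/(2*t)) = 3*(t + t²)/(2*t))
1/(p(-70) - 679) = 1/((3/2 + (3/2)*(-70)) - 679) = 1/((3/2 - 105) - 679) = 1/(-207/2 - 679) = 1/(-1565/2) = -2/1565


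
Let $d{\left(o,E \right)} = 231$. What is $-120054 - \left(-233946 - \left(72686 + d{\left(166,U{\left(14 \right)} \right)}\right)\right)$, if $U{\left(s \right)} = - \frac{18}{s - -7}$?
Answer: $186809$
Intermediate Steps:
$U{\left(s \right)} = - \frac{18}{7 + s}$ ($U{\left(s \right)} = - \frac{18}{s + 7} = - \frac{18}{7 + s}$)
$-120054 - \left(-233946 - \left(72686 + d{\left(166,U{\left(14 \right)} \right)}\right)\right) = -120054 - \left(-233946 - \left(72686 + 231\right)\right) = -120054 - \left(-233946 - 72917\right) = -120054 - -306863 = -120054 + 306863 = 186809$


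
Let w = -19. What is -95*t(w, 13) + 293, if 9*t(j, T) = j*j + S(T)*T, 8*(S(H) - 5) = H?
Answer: -318719/72 ≈ -4426.7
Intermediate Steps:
S(H) = 5 + H/8
t(j, T) = j²/9 + T*(5 + T/8)/9 (t(j, T) = (j*j + (5 + T/8)*T)/9 = (j² + T*(5 + T/8))/9 = j²/9 + T*(5 + T/8)/9)
-95*t(w, 13) + 293 = -95*((⅑)*(-19)² + (1/72)*13*(40 + 13)) + 293 = -95*((⅑)*361 + (1/72)*13*53) + 293 = -95*(361/9 + 689/72) + 293 = -95*3577/72 + 293 = -339815/72 + 293 = -318719/72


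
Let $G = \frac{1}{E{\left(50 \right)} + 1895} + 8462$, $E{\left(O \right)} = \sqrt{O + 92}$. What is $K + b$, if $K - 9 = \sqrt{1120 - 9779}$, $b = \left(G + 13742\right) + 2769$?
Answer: $\frac{89707441001}{3590883} - \frac{\sqrt{142}}{3590883} + i \sqrt{8659} \approx 24982.0 + 93.054 i$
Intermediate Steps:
$E{\left(O \right)} = \sqrt{92 + O}$
$G = 8462 + \frac{1}{1895 + \sqrt{142}}$ ($G = \frac{1}{\sqrt{92 + 50} + 1895} + 8462 = \frac{1}{\sqrt{142} + 1895} + 8462 = \frac{1}{1895 + \sqrt{142}} + 8462 = 8462 + \frac{1}{1895 + \sqrt{142}} \approx 8462.0$)
$b = \frac{89675123054}{3590883} - \frac{\sqrt{142}}{3590883}$ ($b = \left(\left(\frac{30386053841}{3590883} - \frac{\sqrt{142}}{3590883}\right) + 13742\right) + 2769 = \left(\frac{79731968027}{3590883} - \frac{\sqrt{142}}{3590883}\right) + 2769 = \frac{89675123054}{3590883} - \frac{\sqrt{142}}{3590883} \approx 24973.0$)
$K = 9 + i \sqrt{8659}$ ($K = 9 + \sqrt{1120 - 9779} = 9 + \sqrt{-8659} = 9 + i \sqrt{8659} \approx 9.0 + 93.054 i$)
$K + b = \left(9 + i \sqrt{8659}\right) + \left(\frac{89675123054}{3590883} - \frac{\sqrt{142}}{3590883}\right) = \frac{89707441001}{3590883} - \frac{\sqrt{142}}{3590883} + i \sqrt{8659}$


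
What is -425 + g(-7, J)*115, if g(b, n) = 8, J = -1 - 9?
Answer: 495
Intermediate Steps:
J = -10
-425 + g(-7, J)*115 = -425 + 8*115 = -425 + 920 = 495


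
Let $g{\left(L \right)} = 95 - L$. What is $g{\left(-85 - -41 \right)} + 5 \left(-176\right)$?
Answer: $-741$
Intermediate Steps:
$g{\left(-85 - -41 \right)} + 5 \left(-176\right) = \left(95 - \left(-85 - -41\right)\right) + 5 \left(-176\right) = \left(95 - \left(-85 + 41\right)\right) - 880 = \left(95 - -44\right) - 880 = \left(95 + 44\right) - 880 = 139 - 880 = -741$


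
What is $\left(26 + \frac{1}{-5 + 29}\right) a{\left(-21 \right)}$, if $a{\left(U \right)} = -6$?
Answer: $- \frac{625}{4} \approx -156.25$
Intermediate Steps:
$\left(26 + \frac{1}{-5 + 29}\right) a{\left(-21 \right)} = \left(26 + \frac{1}{-5 + 29}\right) \left(-6\right) = \left(26 + \frac{1}{24}\right) \left(-6\right) = \frac{625}{24} \left(-6\right) = - \frac{625}{4}$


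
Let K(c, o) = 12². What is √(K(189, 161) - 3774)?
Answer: 11*I*√30 ≈ 60.25*I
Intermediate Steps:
K(c, o) = 144
√(K(189, 161) - 3774) = √(144 - 3774) = √(-3630) = 11*I*√30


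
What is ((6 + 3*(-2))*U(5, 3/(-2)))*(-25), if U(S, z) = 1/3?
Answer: 0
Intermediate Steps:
U(S, z) = ⅓
((6 + 3*(-2))*U(5, 3/(-2)))*(-25) = ((6 + 3*(-2))*(⅓))*(-25) = ((6 - 6)*(⅓))*(-25) = (0*(⅓))*(-25) = 0*(-25) = 0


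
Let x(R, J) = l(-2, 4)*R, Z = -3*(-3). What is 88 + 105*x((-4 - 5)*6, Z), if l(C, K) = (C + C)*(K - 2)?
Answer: 45448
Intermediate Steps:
l(C, K) = 2*C*(-2 + K) (l(C, K) = (2*C)*(-2 + K) = 2*C*(-2 + K))
Z = 9
x(R, J) = -8*R (x(R, J) = (2*(-2)*(-2 + 4))*R = (2*(-2)*2)*R = -8*R)
88 + 105*x((-4 - 5)*6, Z) = 88 + 105*(-8*(-4 - 5)*6) = 88 + 105*(-(-72)*6) = 88 + 105*(-8*(-54)) = 88 + 105*432 = 88 + 45360 = 45448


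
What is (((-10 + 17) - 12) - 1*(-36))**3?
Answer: 29791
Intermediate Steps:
(((-10 + 17) - 12) - 1*(-36))**3 = ((7 - 12) + 36)**3 = (-5 + 36)**3 = 31**3 = 29791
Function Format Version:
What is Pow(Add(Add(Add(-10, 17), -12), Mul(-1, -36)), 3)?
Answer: 29791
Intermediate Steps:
Pow(Add(Add(Add(-10, 17), -12), Mul(-1, -36)), 3) = Pow(Add(Add(7, -12), 36), 3) = Pow(Add(-5, 36), 3) = Pow(31, 3) = 29791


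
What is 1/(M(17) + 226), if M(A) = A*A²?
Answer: 1/5139 ≈ 0.00019459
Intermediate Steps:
M(A) = A³
1/(M(17) + 226) = 1/(17³ + 226) = 1/(4913 + 226) = 1/5139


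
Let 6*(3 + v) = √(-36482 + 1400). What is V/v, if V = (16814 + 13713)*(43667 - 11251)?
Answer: -848197056/281 - 141366176*I*√3898/281 ≈ -3.0185e+6 - 3.1409e+7*I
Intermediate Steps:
V = 989563232 (V = 30527*32416 = 989563232)
v = -3 + I*√3898/2 (v = -3 + √(-36482 + 1400)/6 = -3 + √(-35082)/6 = -3 + (3*I*√3898)/6 = -3 + I*√3898/2 ≈ -3.0 + 31.217*I)
V/v = 989563232/(-3 + I*√3898/2)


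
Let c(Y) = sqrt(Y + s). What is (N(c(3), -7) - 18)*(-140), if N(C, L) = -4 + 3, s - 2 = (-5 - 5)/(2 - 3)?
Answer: 2660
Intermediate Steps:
s = 12 (s = 2 + (-5 - 5)/(2 - 3) = 2 - 10/(-1) = 2 - 10*(-1) = 2 + 10 = 12)
c(Y) = sqrt(12 + Y) (c(Y) = sqrt(Y + 12) = sqrt(12 + Y))
N(C, L) = -1
(N(c(3), -7) - 18)*(-140) = (-1 - 18)*(-140) = -19*(-140) = 2660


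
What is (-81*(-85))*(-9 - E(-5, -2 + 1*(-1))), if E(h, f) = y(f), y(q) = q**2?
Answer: -123930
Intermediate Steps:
E(h, f) = f**2
(-81*(-85))*(-9 - E(-5, -2 + 1*(-1))) = (-81*(-85))*(-9 - (-2 + 1*(-1))**2) = 6885*(-9 - (-2 - 1)**2) = 6885*(-9 - 1*(-3)**2) = 6885*(-9 - 1*9) = 6885*(-9 - 9) = 6885*(-18) = -123930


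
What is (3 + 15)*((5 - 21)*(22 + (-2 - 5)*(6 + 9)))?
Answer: 23904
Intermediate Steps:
(3 + 15)*((5 - 21)*(22 + (-2 - 5)*(6 + 9))) = 18*(-16*(22 - 7*15)) = 18*(-16*(22 - 105)) = 18*(-16*(-83)) = 18*1328 = 23904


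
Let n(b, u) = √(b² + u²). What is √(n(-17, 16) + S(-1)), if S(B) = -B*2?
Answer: √(2 + √545) ≈ 5.0344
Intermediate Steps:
S(B) = -2*B
√(n(-17, 16) + S(-1)) = √(√((-17)² + 16²) - 2*(-1)) = √(√(289 + 256) + 2) = √(√545 + 2) = √(2 + √545)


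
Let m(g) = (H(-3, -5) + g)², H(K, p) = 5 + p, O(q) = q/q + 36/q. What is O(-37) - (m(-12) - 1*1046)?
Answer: 33375/37 ≈ 902.03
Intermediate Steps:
O(q) = 1 + 36/q
m(g) = g² (m(g) = ((5 - 5) + g)² = (0 + g)² = g²)
O(-37) - (m(-12) - 1*1046) = (36 - 37)/(-37) - ((-12)² - 1*1046) = -1/37*(-1) - (144 - 1046) = 1/37 - 1*(-902) = 1/37 + 902 = 33375/37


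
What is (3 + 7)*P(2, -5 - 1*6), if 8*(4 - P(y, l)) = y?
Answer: 75/2 ≈ 37.500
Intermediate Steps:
P(y, l) = 4 - y/8
(3 + 7)*P(2, -5 - 1*6) = (3 + 7)*(4 - 1/8*2) = 10*(4 - 1/4) = 10*(15/4) = 75/2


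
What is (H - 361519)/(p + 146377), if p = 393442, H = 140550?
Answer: -31567/77117 ≈ -0.40934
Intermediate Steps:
(H - 361519)/(p + 146377) = (140550 - 361519)/(393442 + 146377) = -220969/539819 = -220969*1/539819 = -31567/77117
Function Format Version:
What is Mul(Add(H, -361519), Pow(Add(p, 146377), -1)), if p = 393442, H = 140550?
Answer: Rational(-31567, 77117) ≈ -0.40934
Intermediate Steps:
Mul(Add(H, -361519), Pow(Add(p, 146377), -1)) = Mul(Add(140550, -361519), Pow(Add(393442, 146377), -1)) = Mul(-220969, Pow(539819, -1)) = Mul(-220969, Rational(1, 539819)) = Rational(-31567, 77117)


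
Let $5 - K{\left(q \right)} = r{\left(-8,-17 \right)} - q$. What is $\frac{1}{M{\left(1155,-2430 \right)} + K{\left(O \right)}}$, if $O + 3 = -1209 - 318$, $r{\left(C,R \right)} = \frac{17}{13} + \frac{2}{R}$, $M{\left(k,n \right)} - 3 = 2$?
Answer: $- \frac{221}{336183} \approx -0.00065738$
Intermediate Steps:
$M{\left(k,n \right)} = 5$ ($M{\left(k,n \right)} = 3 + 2 = 5$)
$r{\left(C,R \right)} = \frac{17}{13} + \frac{2}{R}$ ($r{\left(C,R \right)} = 17 \cdot \frac{1}{13} + \frac{2}{R} = \frac{17}{13} + \frac{2}{R}$)
$O = -1530$ ($O = -3 - 1527 = -1530$)
$K{\left(q \right)} = \frac{842}{221} + q$ ($K{\left(q \right)} = 5 - \left(\left(\frac{17}{13} + \frac{2}{-17}\right) - q\right) = 5 - \left(\left(\frac{17}{13} + 2 \left(- \frac{1}{17}\right)\right) - q\right) = 5 - \left(\left(\frac{17}{13} - \frac{2}{17}\right) - q\right) = 5 - \left(\frac{263}{221} - q\right) = 5 + \left(- \frac{263}{221} + q\right) = \frac{842}{221} + q$)
$\frac{1}{M{\left(1155,-2430 \right)} + K{\left(O \right)}} = \frac{1}{5 + \left(\frac{842}{221} - 1530\right)} = \frac{1}{5 - \frac{337288}{221}} = \frac{1}{- \frac{336183}{221}} = - \frac{221}{336183}$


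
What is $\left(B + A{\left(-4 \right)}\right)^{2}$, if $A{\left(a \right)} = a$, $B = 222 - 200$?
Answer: $324$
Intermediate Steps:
$B = 22$
$\left(B + A{\left(-4 \right)}\right)^{2} = \left(22 - 4\right)^{2} = 18^{2} = 324$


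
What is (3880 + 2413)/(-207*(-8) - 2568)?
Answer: -6293/912 ≈ -6.9002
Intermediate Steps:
(3880 + 2413)/(-207*(-8) - 2568) = 6293/(1656 - 2568) = 6293/(-912) = 6293*(-1/912) = -6293/912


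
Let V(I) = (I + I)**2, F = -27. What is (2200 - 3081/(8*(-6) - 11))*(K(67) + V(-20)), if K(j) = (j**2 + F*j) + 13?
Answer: 570458133/59 ≈ 9.6688e+6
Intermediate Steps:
V(I) = 4*I**2 (V(I) = (2*I)**2 = 4*I**2)
K(j) = 13 + j**2 - 27*j (K(j) = (j**2 - 27*j) + 13 = 13 + j**2 - 27*j)
(2200 - 3081/(8*(-6) - 11))*(K(67) + V(-20)) = (2200 - 3081/(8*(-6) - 11))*((13 + 67**2 - 27*67) + 4*(-20)**2) = (2200 - 3081/(-48 - 11))*((13 + 4489 - 1809) + 4*400) = (2200 - 3081/(-59))*(2693 + 1600) = (2200 - 3081*(-1/59))*4293 = (2200 + 3081/59)*4293 = (132881/59)*4293 = 570458133/59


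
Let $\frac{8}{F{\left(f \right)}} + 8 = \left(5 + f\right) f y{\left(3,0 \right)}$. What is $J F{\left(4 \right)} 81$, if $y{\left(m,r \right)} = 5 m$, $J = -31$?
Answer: $- \frac{5022}{133} \approx -37.759$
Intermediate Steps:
$F{\left(f \right)} = \frac{8}{-8 + 15 f \left(5 + f\right)}$ ($F{\left(f \right)} = \frac{8}{-8 + \left(5 + f\right) f 5 \cdot 3} = \frac{8}{-8 + f \left(5 + f\right) 15} = \frac{8}{-8 + 15 f \left(5 + f\right)}$)
$J F{\left(4 \right)} 81 = - 31 \frac{8}{-8 + 15 \cdot 4^{2} + 75 \cdot 4} \cdot 81 = - 31 \frac{8}{-8 + 15 \cdot 16 + 300} \cdot 81 = - 31 \frac{8}{-8 + 240 + 300} \cdot 81 = - 31 \cdot \frac{8}{532} \cdot 81 = - 31 \cdot 8 \cdot \frac{1}{532} \cdot 81 = \left(-31\right) \frac{2}{133} \cdot 81 = \left(- \frac{62}{133}\right) 81 = - \frac{5022}{133}$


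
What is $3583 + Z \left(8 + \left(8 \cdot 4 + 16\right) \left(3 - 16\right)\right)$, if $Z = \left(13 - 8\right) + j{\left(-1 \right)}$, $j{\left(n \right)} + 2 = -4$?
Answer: $4199$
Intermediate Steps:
$j{\left(n \right)} = -6$ ($j{\left(n \right)} = -2 - 4 = -6$)
$Z = -1$ ($Z = \left(13 - 8\right) - 6 = 5 - 6 = -1$)
$3583 + Z \left(8 + \left(8 \cdot 4 + 16\right) \left(3 - 16\right)\right) = 3583 - \left(8 + \left(8 \cdot 4 + 16\right) \left(3 - 16\right)\right) = 3583 - \left(8 + \left(32 + 16\right) \left(-13\right)\right) = 3583 - \left(8 + 48 \left(-13\right)\right) = 3583 - \left(8 - 624\right) = 3583 - -616 = 3583 + 616 = 4199$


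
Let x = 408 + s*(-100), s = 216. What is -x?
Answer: 21192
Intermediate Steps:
x = -21192 (x = 408 + 216*(-100) = 408 - 21600 = -21192)
-x = -1*(-21192) = 21192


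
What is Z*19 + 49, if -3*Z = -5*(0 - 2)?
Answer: -43/3 ≈ -14.333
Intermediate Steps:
Z = -10/3 (Z = -(-5)*(0 - 2)/3 = -(-5)*(-2)/3 = -⅓*10 = -10/3 ≈ -3.3333)
Z*19 + 49 = -10/3*19 + 49 = -190/3 + 49 = -43/3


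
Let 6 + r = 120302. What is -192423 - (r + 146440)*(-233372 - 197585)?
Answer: 114951553929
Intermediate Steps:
r = 120296 (r = -6 + 120302 = 120296)
-192423 - (r + 146440)*(-233372 - 197585) = -192423 - (120296 + 146440)*(-233372 - 197585) = -192423 - 266736*(-430957) = -192423 - 1*(-114951746352) = -192423 + 114951746352 = 114951553929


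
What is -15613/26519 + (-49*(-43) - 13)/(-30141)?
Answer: -175374073/266436393 ≈ -0.65822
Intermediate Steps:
-15613/26519 + (-49*(-43) - 13)/(-30141) = -15613*1/26519 + (2107 - 13)*(-1/30141) = -15613/26519 + 2094*(-1/30141) = -15613/26519 - 698/10047 = -175374073/266436393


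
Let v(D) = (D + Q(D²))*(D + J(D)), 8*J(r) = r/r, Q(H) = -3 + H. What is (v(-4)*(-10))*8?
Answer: 2790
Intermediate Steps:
J(r) = ⅛ (J(r) = (r/r)/8 = (⅛)*1 = ⅛)
v(D) = (⅛ + D)*(-3 + D + D²) (v(D) = (D + (-3 + D²))*(D + ⅛) = (-3 + D + D²)*(⅛ + D) = (⅛ + D)*(-3 + D + D²))
(v(-4)*(-10))*8 = ((-3/8 + (-4)³ - 23/8*(-4) + (9/8)*(-4)²)*(-10))*8 = ((-3/8 - 64 + 23/2 + (9/8)*16)*(-10))*8 = ((-3/8 - 64 + 23/2 + 18)*(-10))*8 = -279/8*(-10)*8 = (1395/4)*8 = 2790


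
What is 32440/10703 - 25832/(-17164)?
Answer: 29760002/6560939 ≈ 4.5359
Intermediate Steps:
32440/10703 - 25832/(-17164) = 32440*(1/10703) - 25832*(-1/17164) = 32440/10703 + 6458/4291 = 29760002/6560939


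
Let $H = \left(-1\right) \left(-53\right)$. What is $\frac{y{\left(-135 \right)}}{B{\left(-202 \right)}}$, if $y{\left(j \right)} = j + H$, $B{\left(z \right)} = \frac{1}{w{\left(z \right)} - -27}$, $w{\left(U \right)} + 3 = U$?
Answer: $14596$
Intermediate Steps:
$w{\left(U \right)} = -3 + U$
$H = 53$
$B{\left(z \right)} = \frac{1}{24 + z}$ ($B{\left(z \right)} = \frac{1}{\left(-3 + z\right) - -27} = \frac{1}{\left(-3 + z\right) + 27} = \frac{1}{24 + z}$)
$y{\left(j \right)} = 53 + j$ ($y{\left(j \right)} = j + 53 = 53 + j$)
$\frac{y{\left(-135 \right)}}{B{\left(-202 \right)}} = \frac{53 - 135}{\frac{1}{24 - 202}} = - \frac{82}{\frac{1}{-178}} = - \frac{82}{- \frac{1}{178}} = \left(-82\right) \left(-178\right) = 14596$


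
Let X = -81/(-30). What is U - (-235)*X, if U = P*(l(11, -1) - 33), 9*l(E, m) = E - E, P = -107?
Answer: 8331/2 ≈ 4165.5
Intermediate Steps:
X = 27/10 (X = -81*(-1/30) = 27/10 ≈ 2.7000)
l(E, m) = 0 (l(E, m) = (E - E)/9 = (⅑)*0 = 0)
U = 3531 (U = -107*(0 - 33) = -107*(-33) = 3531)
U - (-235)*X = 3531 - (-235)*27/10 = 3531 - 1*(-1269/2) = 3531 + 1269/2 = 8331/2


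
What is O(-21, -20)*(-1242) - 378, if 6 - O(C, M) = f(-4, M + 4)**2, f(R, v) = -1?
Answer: -6588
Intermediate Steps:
O(C, M) = 5 (O(C, M) = 6 - 1*(-1)**2 = 6 - 1*1 = 6 - 1 = 5)
O(-21, -20)*(-1242) - 378 = 5*(-1242) - 378 = -6210 - 378 = -6588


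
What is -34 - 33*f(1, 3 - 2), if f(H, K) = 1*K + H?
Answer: -100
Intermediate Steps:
f(H, K) = H + K (f(H, K) = K + H = H + K)
-34 - 33*f(1, 3 - 2) = -34 - 33*(1 + (3 - 2)) = -34 - 33*(1 + 1) = -34 - 33*2 = -34 - 66 = -100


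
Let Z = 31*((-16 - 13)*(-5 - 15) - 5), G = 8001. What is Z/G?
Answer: 17825/8001 ≈ 2.2278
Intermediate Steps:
Z = 17825 (Z = 31*(-29*(-20) - 5) = 31*(580 - 5) = 31*575 = 17825)
Z/G = 17825/8001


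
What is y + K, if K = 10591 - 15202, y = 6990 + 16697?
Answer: 19076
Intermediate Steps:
y = 23687
K = -4611
y + K = 23687 - 4611 = 19076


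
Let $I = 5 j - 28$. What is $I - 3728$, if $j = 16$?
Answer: $-3676$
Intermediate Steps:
$I = 52$ ($I = 5 \cdot 16 - 28 = 80 - 28 = 52$)
$I - 3728 = 52 - 3728 = -3676$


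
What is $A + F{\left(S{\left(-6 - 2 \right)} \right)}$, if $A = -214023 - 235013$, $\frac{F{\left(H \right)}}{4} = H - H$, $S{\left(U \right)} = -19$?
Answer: $-449036$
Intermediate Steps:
$F{\left(H \right)} = 0$ ($F{\left(H \right)} = 4 \left(H - H\right) = 4 \cdot 0 = 0$)
$A = -449036$ ($A = -214023 - 235013 = -449036$)
$A + F{\left(S{\left(-6 - 2 \right)} \right)} = -449036 + 0 = -449036$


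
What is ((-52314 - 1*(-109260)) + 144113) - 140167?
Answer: 60892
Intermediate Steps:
((-52314 - 1*(-109260)) + 144113) - 140167 = ((-52314 + 109260) + 144113) - 140167 = (56946 + 144113) - 140167 = 201059 - 140167 = 60892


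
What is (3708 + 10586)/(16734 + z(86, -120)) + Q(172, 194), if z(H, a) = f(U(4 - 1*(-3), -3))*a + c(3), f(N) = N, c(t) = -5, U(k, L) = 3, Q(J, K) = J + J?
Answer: 5645230/16369 ≈ 344.87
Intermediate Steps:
Q(J, K) = 2*J
z(H, a) = -5 + 3*a (z(H, a) = 3*a - 5 = -5 + 3*a)
(3708 + 10586)/(16734 + z(86, -120)) + Q(172, 194) = (3708 + 10586)/(16734 + (-5 + 3*(-120))) + 2*172 = 14294/(16734 + (-5 - 360)) + 344 = 14294/(16734 - 365) + 344 = 14294/16369 + 344 = 5645230/16369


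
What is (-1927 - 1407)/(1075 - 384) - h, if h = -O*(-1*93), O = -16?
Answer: 1024874/691 ≈ 1483.2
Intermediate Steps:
h = -1488 (h = -(-16)*(-1*93) = -(-16)*(-93) = -1*1488 = -1488)
(-1927 - 1407)/(1075 - 384) - h = (-1927 - 1407)/(1075 - 384) - 1*(-1488) = -3334/691 + 1488 = 1024874/691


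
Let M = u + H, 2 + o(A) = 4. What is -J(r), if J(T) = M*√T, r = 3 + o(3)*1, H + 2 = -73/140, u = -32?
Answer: 4833*√5/140 ≈ 77.192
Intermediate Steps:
H = -353/140 (H = -2 - 73/140 = -353/140 ≈ -2.5214)
o(A) = 2 (o(A) = -2 + 4 = 2)
r = 5 (r = 3 + 2*1 = 3 + 2 = 5)
M = -4833/140 (M = -32 - 353/140 = -4833/140 ≈ -34.521)
J(T) = -4833*√T/140
-J(r) = -(-4833)*√5/140 = 4833*√5/140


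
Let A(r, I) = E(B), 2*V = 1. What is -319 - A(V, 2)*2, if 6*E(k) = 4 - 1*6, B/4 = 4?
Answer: -955/3 ≈ -318.33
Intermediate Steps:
V = ½ (V = (½)*1 = ½ ≈ 0.50000)
B = 16 (B = 4*4 = 16)
E(k) = -⅓ (E(k) = (4 - 1*6)/6 = (4 - 6)/6 = (⅙)*(-2) = -⅓)
A(r, I) = -⅓
-319 - A(V, 2)*2 = -319 - (-1)*2/3 = -319 - 1*(-⅔) = -319 + ⅔ = -955/3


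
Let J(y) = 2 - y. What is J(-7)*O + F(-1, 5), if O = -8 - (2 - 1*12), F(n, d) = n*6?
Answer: 12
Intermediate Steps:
F(n, d) = 6*n
O = 2 (O = -8 - (2 - 12) = -8 - 1*(-10) = -8 + 10 = 2)
J(-7)*O + F(-1, 5) = (2 - 1*(-7))*2 + 6*(-1) = (2 + 7)*2 - 6 = 9*2 - 6 = 18 - 6 = 12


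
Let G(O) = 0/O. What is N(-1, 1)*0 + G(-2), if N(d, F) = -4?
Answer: 0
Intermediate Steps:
G(O) = 0
N(-1, 1)*0 + G(-2) = -4*0 + 0 = 0 + 0 = 0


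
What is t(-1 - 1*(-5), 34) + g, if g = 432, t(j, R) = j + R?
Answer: 470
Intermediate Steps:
t(j, R) = R + j
t(-1 - 1*(-5), 34) + g = (34 + (-1 - 1*(-5))) + 432 = (34 + (-1 + 5)) + 432 = (34 + 4) + 432 = 38 + 432 = 470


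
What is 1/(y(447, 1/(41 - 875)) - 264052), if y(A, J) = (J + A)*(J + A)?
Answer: -695556/44685349703 ≈ -1.5566e-5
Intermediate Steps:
y(A, J) = (A + J)**2 (y(A, J) = (A + J)*(A + J) = (A + J)**2)
1/(y(447, 1/(41 - 875)) - 264052) = 1/((447 + 1/(41 - 875))**2 - 264052) = 1/((447 + 1/(-834))**2 - 264052) = 1/((447 - 1/834)**2 - 264052) = 1/((372797/834)**2 - 264052) = 1/(138977603209/695556 - 264052) = 1/(-44685349703/695556) = -695556/44685349703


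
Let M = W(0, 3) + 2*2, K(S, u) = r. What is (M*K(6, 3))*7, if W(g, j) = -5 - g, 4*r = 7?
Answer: -49/4 ≈ -12.250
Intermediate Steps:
r = 7/4 (r = (1/4)*7 = 7/4 ≈ 1.7500)
K(S, u) = 7/4
M = -1 (M = (-5 - 1*0) + 2*2 = (-5 + 0) + 4 = -5 + 4 = -1)
(M*K(6, 3))*7 = -1*7/4*7 = -7/4*7 = -49/4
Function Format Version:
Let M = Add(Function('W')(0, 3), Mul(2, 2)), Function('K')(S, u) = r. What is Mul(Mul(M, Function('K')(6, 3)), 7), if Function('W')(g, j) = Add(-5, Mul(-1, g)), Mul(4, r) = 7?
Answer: Rational(-49, 4) ≈ -12.250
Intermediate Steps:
r = Rational(7, 4) (r = Mul(Rational(1, 4), 7) = Rational(7, 4) ≈ 1.7500)
Function('K')(S, u) = Rational(7, 4)
M = -1 (M = Add(Add(-5, Mul(-1, 0)), Mul(2, 2)) = Add(Add(-5, 0), 4) = Add(-5, 4) = -1)
Mul(Mul(M, Function('K')(6, 3)), 7) = Mul(Mul(-1, Rational(7, 4)), 7) = Mul(Rational(-7, 4), 7) = Rational(-49, 4)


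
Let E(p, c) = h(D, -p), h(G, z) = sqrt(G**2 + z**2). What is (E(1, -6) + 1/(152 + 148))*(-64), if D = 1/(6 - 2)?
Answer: -16/75 - 16*sqrt(17) ≈ -66.183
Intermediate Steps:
D = 1/4 ≈ 0.25000
E(p, c) = sqrt(1/16 + p**2) (E(p, c) = sqrt((1/4)**2 + (-p)**2) = sqrt(1/16 + p**2))
(E(1, -6) + 1/(152 + 148))*(-64) = (sqrt(1 + 16*1**2)/4 + 1/(152 + 148))*(-64) = (sqrt(1 + 16*1)/4 + 1/300)*(-64) = (sqrt(1 + 16)/4 + 1/300)*(-64) = (sqrt(17)/4 + 1/300)*(-64) = (1/300 + sqrt(17)/4)*(-64) = -16/75 - 16*sqrt(17)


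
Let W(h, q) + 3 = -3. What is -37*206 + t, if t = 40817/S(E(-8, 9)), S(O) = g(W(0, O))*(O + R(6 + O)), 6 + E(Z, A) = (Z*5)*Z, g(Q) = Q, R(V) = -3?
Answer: -14263469/1866 ≈ -7643.9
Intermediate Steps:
W(h, q) = -6 (W(h, q) = -3 - 3 = -6)
E(Z, A) = -6 + 5*Z**2 (E(Z, A) = -6 + (Z*5)*Z = -6 + (5*Z)*Z = -6 + 5*Z**2)
S(O) = 18 - 6*O (S(O) = -6*(O - 3) = -6*(-3 + O) = 18 - 6*O)
t = -40817/1866 (t = 40817/(18 - 6*(-6 + 5*(-8)**2)) = 40817/(18 - 6*(-6 + 5*64)) = 40817/(18 - 6*(-6 + 320)) = 40817/(18 - 6*314) = 40817/(18 - 1884) = 40817/(-1866) = 40817*(-1/1866) = -40817/1866 ≈ -21.874)
-37*206 + t = -37*206 - 40817/1866 = -7622 - 40817/1866 = -14263469/1866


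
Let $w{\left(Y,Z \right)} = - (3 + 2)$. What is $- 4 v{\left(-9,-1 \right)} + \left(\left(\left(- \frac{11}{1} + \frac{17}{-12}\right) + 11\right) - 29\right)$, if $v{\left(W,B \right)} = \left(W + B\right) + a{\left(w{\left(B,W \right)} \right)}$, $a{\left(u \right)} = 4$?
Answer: $- \frac{77}{12} \approx -6.4167$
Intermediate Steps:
$w{\left(Y,Z \right)} = -5$ ($w{\left(Y,Z \right)} = \left(-1\right) 5 = -5$)
$v{\left(W,B \right)} = 4 + B + W$ ($v{\left(W,B \right)} = \left(W + B\right) + 4 = \left(B + W\right) + 4 = 4 + B + W$)
$- 4 v{\left(-9,-1 \right)} + \left(\left(\left(- \frac{11}{1} + \frac{17}{-12}\right) + 11\right) - 29\right) = - 4 \left(4 - 1 - 9\right) + \left(\left(\left(- \frac{11}{1} + \frac{17}{-12}\right) + 11\right) - 29\right) = \left(-4\right) \left(-6\right) + \left(\left(\left(\left(-11\right) 1 + 17 \left(- \frac{1}{12}\right)\right) + 11\right) - 29\right) = 24 + \left(\left(\left(-11 - \frac{17}{12}\right) + 11\right) - 29\right) = 24 + \left(\left(- \frac{149}{12} + 11\right) - 29\right) = 24 - \frac{365}{12} = - \frac{77}{12}$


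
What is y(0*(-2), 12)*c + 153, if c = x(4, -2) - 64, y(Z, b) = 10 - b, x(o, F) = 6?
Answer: 269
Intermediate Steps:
c = -58 (c = 6 - 64 = -58)
y(0*(-2), 12)*c + 153 = (10 - 1*12)*(-58) + 153 = (10 - 12)*(-58) + 153 = -2*(-58) + 153 = 116 + 153 = 269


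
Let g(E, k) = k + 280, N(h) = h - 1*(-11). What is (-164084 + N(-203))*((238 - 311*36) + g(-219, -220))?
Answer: 1790279848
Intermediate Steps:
N(h) = 11 + h (N(h) = h + 11 = 11 + h)
g(E, k) = 280 + k
(-164084 + N(-203))*((238 - 311*36) + g(-219, -220)) = (-164084 + (11 - 203))*((238 - 311*36) + (280 - 220)) = (-164084 - 192)*((238 - 11196) + 60) = -164276*(-10958 + 60) = -164276*(-10898) = 1790279848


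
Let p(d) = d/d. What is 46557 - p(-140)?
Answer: 46556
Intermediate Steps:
p(d) = 1
46557 - p(-140) = 46557 - 1*1 = 46557 - 1 = 46556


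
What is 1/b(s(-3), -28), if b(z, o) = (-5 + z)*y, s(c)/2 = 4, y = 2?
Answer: ⅙ ≈ 0.16667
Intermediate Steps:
s(c) = 8 (s(c) = 2*4 = 8)
b(z, o) = -10 + 2*z (b(z, o) = (-5 + z)*2 = -10 + 2*z)
1/b(s(-3), -28) = 1/(-10 + 2*8) = 1/(-10 + 16) = 1/6 = ⅙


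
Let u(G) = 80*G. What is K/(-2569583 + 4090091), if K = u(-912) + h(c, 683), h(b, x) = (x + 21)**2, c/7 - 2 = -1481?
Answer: 105664/380127 ≈ 0.27797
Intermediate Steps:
c = -10353 (c = 14 + 7*(-1481) = 14 - 10367 = -10353)
h(b, x) = (21 + x)**2
K = 422656 (K = 80*(-912) + (21 + 683)**2 = -72960 + 704**2 = -72960 + 495616 = 422656)
K/(-2569583 + 4090091) = 422656/(-2569583 + 4090091) = 422656/1520508 = 422656*(1/1520508) = 105664/380127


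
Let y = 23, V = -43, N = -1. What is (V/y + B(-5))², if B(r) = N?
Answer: 4356/529 ≈ 8.2344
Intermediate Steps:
B(r) = -1
(V/y + B(-5))² = (-43/23 - 1)² = (-66/23)² = 4356/529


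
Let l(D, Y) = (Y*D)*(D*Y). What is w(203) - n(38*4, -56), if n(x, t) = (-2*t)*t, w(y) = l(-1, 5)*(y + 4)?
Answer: 11447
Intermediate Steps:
l(D, Y) = D²*Y² (l(D, Y) = (D*Y)*(D*Y) = D²*Y²)
w(y) = 100 + 25*y (w(y) = ((-1)²*5²)*(y + 4) = (1*25)*(4 + y) = 25*(4 + y) = 100 + 25*y)
n(x, t) = -2*t²
w(203) - n(38*4, -56) = (100 + 25*203) - (-2)*(-56)² = (100 + 5075) - (-2)*3136 = 5175 - 1*(-6272) = 5175 + 6272 = 11447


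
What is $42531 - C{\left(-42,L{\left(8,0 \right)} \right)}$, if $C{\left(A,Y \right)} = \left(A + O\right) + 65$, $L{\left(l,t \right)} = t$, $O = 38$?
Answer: $42470$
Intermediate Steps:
$C{\left(A,Y \right)} = 103 + A$ ($C{\left(A,Y \right)} = \left(A + 38\right) + 65 = \left(38 + A\right) + 65 = 103 + A$)
$42531 - C{\left(-42,L{\left(8,0 \right)} \right)} = 42531 - \left(103 - 42\right) = 42531 - 61 = 42470$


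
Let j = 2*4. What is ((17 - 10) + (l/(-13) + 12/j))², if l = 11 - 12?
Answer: 49729/676 ≈ 73.564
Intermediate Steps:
j = 8
l = -1
((17 - 10) + (l/(-13) + 12/j))² = ((17 - 10) + (-1/(-13) + 12/8))² = (7 + (-1*(-1/13) + 12*(⅛)))² = (7 + (1/13 + 3/2))² = (7 + 41/26)² = (223/26)² = 49729/676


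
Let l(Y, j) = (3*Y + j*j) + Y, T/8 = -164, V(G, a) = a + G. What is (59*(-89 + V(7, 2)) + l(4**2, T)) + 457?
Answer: 1717145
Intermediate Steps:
V(G, a) = G + a
T = -1312 (T = 8*(-164) = -1312)
l(Y, j) = j**2 + 4*Y (l(Y, j) = (3*Y + j**2) + Y = (j**2 + 3*Y) + Y = j**2 + 4*Y)
(59*(-89 + V(7, 2)) + l(4**2, T)) + 457 = (59*(-89 + (7 + 2)) + ((-1312)**2 + 4*4**2)) + 457 = (59*(-89 + 9) + (1721344 + 4*16)) + 457 = (59*(-80) + (1721344 + 64)) + 457 = (-4720 + 1721408) + 457 = 1716688 + 457 = 1717145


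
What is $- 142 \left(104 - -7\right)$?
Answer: $-15762$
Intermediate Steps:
$- 142 \left(104 - -7\right) = - 142 \left(104 + \left(8 - 1\right)\right) = - 142 \left(104 + 7\right) = \left(-142\right) 111 = -15762$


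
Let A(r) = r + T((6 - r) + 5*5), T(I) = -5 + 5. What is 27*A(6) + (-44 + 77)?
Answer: 195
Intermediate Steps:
T(I) = 0
A(r) = r (A(r) = r + 0 = r)
27*A(6) + (-44 + 77) = 27*6 + (-44 + 77) = 162 + 33 = 195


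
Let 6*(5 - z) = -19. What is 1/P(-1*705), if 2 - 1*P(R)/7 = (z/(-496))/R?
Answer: 2098080/29372777 ≈ 0.071429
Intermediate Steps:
z = 49/6 (z = 5 - ⅙*(-19) = 5 + 19/6 = 49/6 ≈ 8.1667)
P(R) = 14 + 343/(2976*R) (P(R) = 14 - 7*(49/6)/(-496)/R = 14 - 7*(49/6)*(-1/496)/R = 14 - (-343)/(2976*R) = 14 + 343/(2976*R))
1/P(-1*705) = 1/(14 + 343/(2976*((-1*705)))) = 1/(14 + (343/2976)/(-705)) = 1/(14 + (343/2976)*(-1/705)) = 1/(14 - 343/2098080) = 1/(29372777/2098080) = 2098080/29372777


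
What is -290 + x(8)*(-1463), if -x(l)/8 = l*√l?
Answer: -290 + 187264*√2 ≈ 2.6454e+5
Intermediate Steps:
x(l) = -8*l^(3/2) (x(l) = -8*l*√l = -8*l^(3/2))
-290 + x(8)*(-1463) = -290 - 128*√2*(-1463) = -290 + 187264*√2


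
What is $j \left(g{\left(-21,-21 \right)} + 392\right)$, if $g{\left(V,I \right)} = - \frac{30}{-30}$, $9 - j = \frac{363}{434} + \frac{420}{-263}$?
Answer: $\frac{437836977}{114142} \approx 3835.9$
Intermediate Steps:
$j = \frac{1114089}{114142}$ ($j = 9 - \left(\frac{363}{434} + \frac{420}{-263}\right) = 9 - \left(363 \cdot \frac{1}{434} + 420 \left(- \frac{1}{263}\right)\right) = 9 - \left(\frac{363}{434} - \frac{420}{263}\right) = 9 - - \frac{86811}{114142} = 9 + \frac{86811}{114142} = \frac{1114089}{114142} \approx 9.7606$)
$g{\left(V,I \right)} = 1$ ($g{\left(V,I \right)} = \left(-30\right) \left(- \frac{1}{30}\right) = 1$)
$j \left(g{\left(-21,-21 \right)} + 392\right) = \frac{1114089 \left(1 + 392\right)}{114142} = \frac{1114089}{114142} \cdot 393 = \frac{437836977}{114142}$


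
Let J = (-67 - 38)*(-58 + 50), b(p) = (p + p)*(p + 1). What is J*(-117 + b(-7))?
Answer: -27720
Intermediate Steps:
b(p) = 2*p*(1 + p) (b(p) = (2*p)*(1 + p) = 2*p*(1 + p))
J = 840 (J = -105*(-8) = 840)
J*(-117 + b(-7)) = 840*(-117 + 2*(-7)*(1 - 7)) = 840*(-117 + 2*(-7)*(-6)) = 840*(-117 + 84) = 840*(-33) = -27720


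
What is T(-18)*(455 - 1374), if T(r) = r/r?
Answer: -919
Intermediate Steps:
T(r) = 1
T(-18)*(455 - 1374) = 1*(455 - 1374) = 1*(-919) = -919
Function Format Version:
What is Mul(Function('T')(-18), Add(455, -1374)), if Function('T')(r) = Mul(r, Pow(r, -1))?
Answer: -919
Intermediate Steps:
Function('T')(r) = 1
Mul(Function('T')(-18), Add(455, -1374)) = Mul(1, Add(455, -1374)) = Mul(1, -919) = -919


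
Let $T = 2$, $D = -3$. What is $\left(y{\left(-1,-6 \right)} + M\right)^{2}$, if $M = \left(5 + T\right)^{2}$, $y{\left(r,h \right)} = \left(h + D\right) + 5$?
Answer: $2025$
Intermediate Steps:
$y{\left(r,h \right)} = 2 + h$ ($y{\left(r,h \right)} = \left(h - 3\right) + 5 = \left(-3 + h\right) + 5 = 2 + h$)
$M = 49$ ($M = \left(5 + 2\right)^{2} = 7^{2} = 49$)
$\left(y{\left(-1,-6 \right)} + M\right)^{2} = \left(\left(2 - 6\right) + 49\right)^{2} = \left(-4 + 49\right)^{2} = 45^{2} = 2025$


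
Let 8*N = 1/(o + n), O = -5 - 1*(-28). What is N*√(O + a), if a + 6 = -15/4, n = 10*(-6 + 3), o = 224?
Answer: √53/3104 ≈ 0.0023454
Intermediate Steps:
n = -30 (n = 10*(-3) = -30)
O = 23 (O = -5 + 28 = 23)
N = 1/1552 (N = 1/(8*(224 - 30)) = (⅛)/194 = (⅛)*(1/194) = 1/1552 ≈ 0.00064433)
a = -39/4 (a = -6 - 15/4 = -39/4 ≈ -9.7500)
N*√(O + a) = √(23 - 39/4)/1552 = √(53/4)/1552 = (√53/2)/1552 = √53/3104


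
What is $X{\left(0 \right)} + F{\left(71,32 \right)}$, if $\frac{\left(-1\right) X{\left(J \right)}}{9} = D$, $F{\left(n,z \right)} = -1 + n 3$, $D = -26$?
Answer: $446$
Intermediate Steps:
$F{\left(n,z \right)} = -1 + 3 n$
$X{\left(J \right)} = 234$ ($X{\left(J \right)} = \left(-9\right) \left(-26\right) = 234$)
$X{\left(0 \right)} + F{\left(71,32 \right)} = 234 + \left(-1 + 3 \cdot 71\right) = 234 + \left(-1 + 213\right) = 234 + 212 = 446$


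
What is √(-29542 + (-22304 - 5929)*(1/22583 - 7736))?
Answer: √111372510534561155/22583 ≈ 14778.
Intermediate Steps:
√(-29542 + (-22304 - 5929)*(1/22583 - 7736)) = √(-29542 - 28233*(1/22583 - 7736)) = √(-29542 - 28233*(-174702087/22583)) = √(-29542 + 4932364022271/22583) = √(4931696875285/22583) = √111372510534561155/22583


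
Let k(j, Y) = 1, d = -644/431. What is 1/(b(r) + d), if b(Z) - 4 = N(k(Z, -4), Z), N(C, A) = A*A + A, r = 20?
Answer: 431/182100 ≈ 0.0023668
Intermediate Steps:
d = -644/431 (d = -644*1/431 = -644/431 ≈ -1.4942)
N(C, A) = A + A² (N(C, A) = A² + A = A + A²)
b(Z) = 4 + Z*(1 + Z)
1/(b(r) + d) = 1/((4 + 20*(1 + 20)) - 644/431) = 1/((4 + 20*21) - 644/431) = 1/((4 + 420) - 644/431) = 1/(424 - 644/431) = 1/(182100/431) = 431/182100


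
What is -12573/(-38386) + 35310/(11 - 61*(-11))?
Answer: 61999293/1189966 ≈ 52.102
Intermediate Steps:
-12573/(-38386) + 35310/(11 - 61*(-11)) = -12573*(-1/38386) + 35310/(11 + 671) = 12573/38386 + 35310/682 = 12573/38386 + 35310*(1/682) = 12573/38386 + 1605/31 = 61999293/1189966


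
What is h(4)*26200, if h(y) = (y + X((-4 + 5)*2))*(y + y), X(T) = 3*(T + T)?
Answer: 3353600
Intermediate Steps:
X(T) = 6*T (X(T) = 3*(2*T) = 6*T)
h(y) = 2*y*(12 + y) (h(y) = (y + 6*((-4 + 5)*2))*(y + y) = (y + 6*(1*2))*(2*y) = (y + 6*2)*(2*y) = (y + 12)*(2*y) = (12 + y)*(2*y) = 2*y*(12 + y))
h(4)*26200 = (2*4*(12 + 4))*26200 = (2*4*16)*26200 = 128*26200 = 3353600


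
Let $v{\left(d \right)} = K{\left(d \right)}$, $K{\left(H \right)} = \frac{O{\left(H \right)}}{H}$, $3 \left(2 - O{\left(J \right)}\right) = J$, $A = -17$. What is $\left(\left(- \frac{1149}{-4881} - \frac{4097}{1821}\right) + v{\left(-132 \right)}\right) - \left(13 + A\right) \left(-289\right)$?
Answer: $- \frac{75503109163}{65180874} \approx -1158.4$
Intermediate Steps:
$O{\left(J \right)} = 2 - \frac{J}{3}$
$K{\left(H \right)} = \frac{2 - \frac{H}{3}}{H}$
$v{\left(d \right)} = \frac{6 - d}{3 d}$
$\left(\left(- \frac{1149}{-4881} - \frac{4097}{1821}\right) + v{\left(-132 \right)}\right) - \left(13 + A\right) \left(-289\right) = \left(\left(- \frac{1149}{-4881} - \frac{4097}{1821}\right) + \frac{6 - -132}{3 \left(-132\right)}\right) - \left(13 - 17\right) \left(-289\right) = \left(\left(\left(-1149\right) \left(- \frac{1}{4881}\right) - \frac{4097}{1821}\right) + \frac{1}{3} \left(- \frac{1}{132}\right) \left(6 + 132\right)\right) - \left(-4\right) \left(-289\right) = \left(\left(\frac{383}{1627} - \frac{4097}{1821}\right) + \frac{1}{3} \left(- \frac{1}{132}\right) 138\right) - 1156 = \left(- \frac{5968376}{2962767} - \frac{23}{66}\right) - 1156 = - \frac{154018819}{65180874} - 1156 = - \frac{75503109163}{65180874}$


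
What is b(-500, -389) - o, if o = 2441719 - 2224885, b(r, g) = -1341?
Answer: -218175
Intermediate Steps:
o = 216834
b(-500, -389) - o = -1341 - 1*216834 = -1341 - 216834 = -218175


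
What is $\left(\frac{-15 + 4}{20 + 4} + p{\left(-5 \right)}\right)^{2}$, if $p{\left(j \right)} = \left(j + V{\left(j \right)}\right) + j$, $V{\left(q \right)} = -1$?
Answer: $\frac{75625}{576} \approx 131.29$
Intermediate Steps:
$p{\left(j \right)} = -1 + 2 j$ ($p{\left(j \right)} = \left(j - 1\right) + j = \left(-1 + j\right) + j = -1 + 2 j$)
$\left(\frac{-15 + 4}{20 + 4} + p{\left(-5 \right)}\right)^{2} = \left(\frac{-15 + 4}{20 + 4} + \left(-1 + 2 \left(-5\right)\right)\right)^{2} = \left(- \frac{11}{24} - 11\right)^{2} = \left(- \frac{275}{24}\right)^{2} = \frac{75625}{576}$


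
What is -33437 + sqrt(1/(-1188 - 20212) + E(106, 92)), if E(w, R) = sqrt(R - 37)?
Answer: -33437 + sqrt(-214 + 4579600*sqrt(55))/2140 ≈ -33434.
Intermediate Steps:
E(w, R) = sqrt(-37 + R)
-33437 + sqrt(1/(-1188 - 20212) + E(106, 92)) = -33437 + sqrt(1/(-1188 - 20212) + sqrt(-37 + 92)) = -33437 + sqrt(1/(-21400) + sqrt(55)) = -33437 + sqrt(-1/21400 + sqrt(55))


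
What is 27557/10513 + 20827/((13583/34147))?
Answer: 7477005115628/142798079 ≈ 52361.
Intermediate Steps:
27557/10513 + 20827/((13583/34147)) = 27557*(1/10513) + 20827/((13583*(1/34147))) = 27557/10513 + 20827/(13583/34147) = 27557/10513 + 20827*(34147/13583) = 27557/10513 + 711179569/13583 = 7477005115628/142798079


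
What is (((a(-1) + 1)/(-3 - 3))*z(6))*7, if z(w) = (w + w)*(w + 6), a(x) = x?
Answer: 0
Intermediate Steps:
z(w) = 2*w*(6 + w) (z(w) = (2*w)*(6 + w) = 2*w*(6 + w))
(((a(-1) + 1)/(-3 - 3))*z(6))*7 = (((-1 + 1)/(-3 - 3))*(2*6*(6 + 6)))*7 = ((0/(-6))*(2*6*12))*7 = ((0*(-1/6))*144)*7 = (0*144)*7 = 0*7 = 0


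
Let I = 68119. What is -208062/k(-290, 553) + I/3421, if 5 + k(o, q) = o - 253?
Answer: 374554657/937354 ≈ 399.59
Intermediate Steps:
k(o, q) = -258 + o (k(o, q) = -5 + (o - 253) = -5 + (-253 + o) = -258 + o)
-208062/k(-290, 553) + I/3421 = -208062/(-258 - 290) + 68119/3421 = -208062/(-548) + 68119*(1/3421) = -208062*(-1/548) + 68119/3421 = 104031/274 + 68119/3421 = 374554657/937354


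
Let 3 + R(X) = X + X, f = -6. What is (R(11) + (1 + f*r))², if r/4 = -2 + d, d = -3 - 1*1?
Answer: 26896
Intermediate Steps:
d = -4 (d = -3 - 1 = -4)
r = -24 (r = 4*(-2 - 4) = 4*(-6) = -24)
R(X) = -3 + 2*X (R(X) = -3 + (X + X) = -3 + 2*X)
(R(11) + (1 + f*r))² = ((-3 + 2*11) + (1 - 6*(-24)))² = ((-3 + 22) + (1 + 144))² = (19 + 145)² = 164² = 26896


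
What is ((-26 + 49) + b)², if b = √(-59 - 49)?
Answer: 421 + 276*I*√3 ≈ 421.0 + 478.05*I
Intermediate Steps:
b = 6*I*√3 (b = √(-108) = 6*I*√3 ≈ 10.392*I)
((-26 + 49) + b)² = ((-26 + 49) + 6*I*√3)² = (23 + 6*I*√3)²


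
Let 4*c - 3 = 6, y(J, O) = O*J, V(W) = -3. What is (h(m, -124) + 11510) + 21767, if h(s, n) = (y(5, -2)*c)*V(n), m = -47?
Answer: 66689/2 ≈ 33345.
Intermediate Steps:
y(J, O) = J*O
c = 9/4 (c = ¾ + (¼)*6 = ¾ + 3/2 = 9/4 ≈ 2.2500)
h(s, n) = 135/2 (h(s, n) = ((5*(-2))*(9/4))*(-3) = -10*9/4*(-3) = -45/2*(-3) = 135/2)
(h(m, -124) + 11510) + 21767 = (135/2 + 11510) + 21767 = 23155/2 + 21767 = 66689/2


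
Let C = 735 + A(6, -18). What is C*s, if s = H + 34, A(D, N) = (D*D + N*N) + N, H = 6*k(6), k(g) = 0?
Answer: 36618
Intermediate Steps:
H = 0 (H = 6*0 = 0)
A(D, N) = N + D**2 + N**2 (A(D, N) = (D**2 + N**2) + N = N + D**2 + N**2)
C = 1077 (C = 735 + (-18 + 6**2 + (-18)**2) = 735 + (-18 + 36 + 324) = 735 + 342 = 1077)
s = 34 (s = 0 + 34 = 34)
C*s = 1077*34 = 36618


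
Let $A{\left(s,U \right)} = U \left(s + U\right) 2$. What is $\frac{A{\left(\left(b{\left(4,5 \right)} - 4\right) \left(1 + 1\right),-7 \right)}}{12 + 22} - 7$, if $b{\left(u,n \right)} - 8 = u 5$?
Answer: $- \frac{406}{17} \approx -23.882$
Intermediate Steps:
$b{\left(u,n \right)} = 8 + 5 u$ ($b{\left(u,n \right)} = 8 + u 5 = 8 + 5 u$)
$A{\left(s,U \right)} = 2 U \left(U + s\right)$ ($A{\left(s,U \right)} = U \left(U + s\right) 2 = 2 U \left(U + s\right)$)
$\frac{A{\left(\left(b{\left(4,5 \right)} - 4\right) \left(1 + 1\right),-7 \right)}}{12 + 22} - 7 = \frac{2 \left(-7\right) \left(-7 + \left(\left(8 + 5 \cdot 4\right) - 4\right) \left(1 + 1\right)\right)}{12 + 22} - 7 = \frac{2 \left(-7\right) \left(-7 + \left(\left(8 + 20\right) - 4\right) 2\right)}{34} - 7 = 2 \left(-7\right) \left(-7 + \left(28 - 4\right) 2\right) \frac{1}{34} - 7 = 2 \left(-7\right) \left(-7 + 24 \cdot 2\right) \frac{1}{34} - 7 = 2 \left(-7\right) \left(-7 + 48\right) \frac{1}{34} - 7 = 2 \left(-7\right) 41 \cdot \frac{1}{34} - 7 = \left(-574\right) \frac{1}{34} - 7 = - \frac{287}{17} - 7 = - \frac{406}{17}$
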